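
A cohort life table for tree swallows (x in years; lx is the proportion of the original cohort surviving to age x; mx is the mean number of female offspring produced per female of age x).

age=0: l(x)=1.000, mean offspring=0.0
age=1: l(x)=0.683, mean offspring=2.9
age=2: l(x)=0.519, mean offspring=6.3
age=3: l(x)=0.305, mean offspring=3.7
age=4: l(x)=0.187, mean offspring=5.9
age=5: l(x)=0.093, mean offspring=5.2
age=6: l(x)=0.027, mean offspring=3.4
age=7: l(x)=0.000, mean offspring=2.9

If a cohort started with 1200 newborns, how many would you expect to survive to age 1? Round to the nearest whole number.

Expected survivors = N0 · l_1 = 1200 × 0.683 = 819.6 → 820

820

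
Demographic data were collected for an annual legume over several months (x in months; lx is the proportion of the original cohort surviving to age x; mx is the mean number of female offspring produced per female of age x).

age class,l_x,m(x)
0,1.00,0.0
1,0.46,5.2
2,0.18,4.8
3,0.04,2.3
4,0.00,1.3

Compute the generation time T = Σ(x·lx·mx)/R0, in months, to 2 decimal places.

lx·mx: 0, 2.392, 0.864, 0.092, 0 → R0 = 3.348
x·lx·mx: 0, 2.392, 1.728, 0.276, 0 → Σ = 4.396
T = 4.396 / 3.348 = 1.313023… → 1.31

1.31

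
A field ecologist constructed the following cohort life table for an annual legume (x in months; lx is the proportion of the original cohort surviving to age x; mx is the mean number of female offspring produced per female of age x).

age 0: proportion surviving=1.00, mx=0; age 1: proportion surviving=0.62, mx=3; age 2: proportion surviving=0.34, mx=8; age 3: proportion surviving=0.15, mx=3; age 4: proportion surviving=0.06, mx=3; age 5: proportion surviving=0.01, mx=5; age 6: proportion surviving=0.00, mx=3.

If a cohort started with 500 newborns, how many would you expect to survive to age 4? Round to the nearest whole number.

30

Expected survivors = N0 · l_4 = 500 × 0.06 = 30 → 30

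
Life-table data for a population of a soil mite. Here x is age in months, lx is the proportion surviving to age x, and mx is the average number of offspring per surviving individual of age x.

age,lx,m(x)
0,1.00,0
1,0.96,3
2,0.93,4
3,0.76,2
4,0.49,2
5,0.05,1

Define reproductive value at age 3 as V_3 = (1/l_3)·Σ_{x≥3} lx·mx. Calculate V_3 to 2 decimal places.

3.36

lx·mx for x ≥ 3: 1.52, 0.98, 0.05 → sum = 2.55
V_3 = 2.55 / l_3 = 2.55 / 0.76 = 3.355263… → 3.36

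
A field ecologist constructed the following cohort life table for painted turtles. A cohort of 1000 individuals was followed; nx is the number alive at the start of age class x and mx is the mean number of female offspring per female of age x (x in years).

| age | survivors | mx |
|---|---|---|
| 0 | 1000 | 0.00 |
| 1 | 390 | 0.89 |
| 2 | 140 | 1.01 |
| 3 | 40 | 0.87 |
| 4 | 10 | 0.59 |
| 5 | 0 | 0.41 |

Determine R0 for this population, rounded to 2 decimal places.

0.53

lx = nx/n0 = nx/1000: 1, 0.39, 0.14, 0.04, 0.01, 0
lx·mx by age: 0, 0.3471, 0.1414, 0.0348, 0.0059, 0
R0 = Σ lx·mx = 0.5292 → 0.53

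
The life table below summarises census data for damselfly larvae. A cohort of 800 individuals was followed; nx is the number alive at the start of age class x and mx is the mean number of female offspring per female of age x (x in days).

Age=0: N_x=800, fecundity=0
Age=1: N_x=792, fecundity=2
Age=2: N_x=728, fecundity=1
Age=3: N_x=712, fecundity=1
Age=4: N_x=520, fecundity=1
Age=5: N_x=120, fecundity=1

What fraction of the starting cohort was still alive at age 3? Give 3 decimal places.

l_3 = n_3/n_0 = 712/800 = 0.89 → 0.890

0.890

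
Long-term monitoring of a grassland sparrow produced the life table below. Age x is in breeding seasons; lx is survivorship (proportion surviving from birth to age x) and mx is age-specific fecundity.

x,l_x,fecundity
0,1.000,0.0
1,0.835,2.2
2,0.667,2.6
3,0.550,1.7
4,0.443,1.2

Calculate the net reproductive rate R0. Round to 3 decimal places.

5.038

lx·mx by age: 0, 1.837, 1.7342, 0.935, 0.5316
R0 = Σ lx·mx = 5.0378 → 5.038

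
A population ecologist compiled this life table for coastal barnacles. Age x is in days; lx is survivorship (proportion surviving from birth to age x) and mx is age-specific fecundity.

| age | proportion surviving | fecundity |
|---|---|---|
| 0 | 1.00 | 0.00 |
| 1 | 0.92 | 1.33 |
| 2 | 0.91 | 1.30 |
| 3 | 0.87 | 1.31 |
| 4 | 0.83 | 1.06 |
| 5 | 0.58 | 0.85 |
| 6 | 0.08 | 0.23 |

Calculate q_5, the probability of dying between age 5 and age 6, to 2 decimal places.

0.86

q_5 = (l_5 − l_6) / l_5 = (0.58 − 0.08) / 0.58
     = 0.5 / 0.58 = 0.862069… → 0.86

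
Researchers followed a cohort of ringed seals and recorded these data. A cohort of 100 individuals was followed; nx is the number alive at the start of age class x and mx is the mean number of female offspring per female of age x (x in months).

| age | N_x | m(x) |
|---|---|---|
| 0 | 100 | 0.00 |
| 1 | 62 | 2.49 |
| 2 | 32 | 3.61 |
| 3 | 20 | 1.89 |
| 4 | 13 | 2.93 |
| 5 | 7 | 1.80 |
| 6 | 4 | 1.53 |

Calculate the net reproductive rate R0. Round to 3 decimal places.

lx = nx/n0 = nx/100: 1, 0.62, 0.32, 0.2, 0.13, 0.07, 0.04
lx·mx by age: 0, 1.5438, 1.1552, 0.378, 0.3809, 0.126, 0.0612
R0 = Σ lx·mx = 3.6451 → 3.645

3.645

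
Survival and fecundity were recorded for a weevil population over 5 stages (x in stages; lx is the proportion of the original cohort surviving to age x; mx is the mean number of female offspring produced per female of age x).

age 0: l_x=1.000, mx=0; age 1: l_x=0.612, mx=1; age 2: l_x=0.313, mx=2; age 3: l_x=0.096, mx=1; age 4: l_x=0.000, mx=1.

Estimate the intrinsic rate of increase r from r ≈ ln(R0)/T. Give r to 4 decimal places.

0.1786

R0 = Σ lx·mx = 0 + 0.612 + 0.626 + 0.096 + 0 = 1.334
Σ x·lx·mx = 2.152; T = 2.152/1.334 = 1.61319…
r ≈ ln(R0)/T = ln(1.334)/1.61319… = 0.178641… → 0.1786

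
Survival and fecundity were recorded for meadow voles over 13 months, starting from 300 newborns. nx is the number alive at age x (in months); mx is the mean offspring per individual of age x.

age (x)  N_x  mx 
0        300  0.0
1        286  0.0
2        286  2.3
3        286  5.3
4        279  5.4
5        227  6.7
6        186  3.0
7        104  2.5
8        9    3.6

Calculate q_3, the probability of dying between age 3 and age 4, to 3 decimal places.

lx = nx/n0 = nx/300: 1, 0.95333…, 0.95333…, 0.95333…, 0.93, 0.75667…, 0.62, 0.34667…, 0.03
q_3 = (l_3 − l_4) / l_3 = (0.953333… − 0.93) / 0.953333…
     = 0.023333… / 0.953333… = 0.024476… → 0.024

0.024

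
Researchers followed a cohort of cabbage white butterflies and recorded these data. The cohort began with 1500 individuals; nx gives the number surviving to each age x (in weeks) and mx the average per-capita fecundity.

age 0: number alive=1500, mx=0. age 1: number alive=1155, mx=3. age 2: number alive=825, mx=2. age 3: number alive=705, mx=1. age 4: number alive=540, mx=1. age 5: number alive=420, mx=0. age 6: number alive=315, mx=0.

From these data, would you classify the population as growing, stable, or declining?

lx = nx/n0 = nx/1500: 1, 0.77, 0.55, 0.47, 0.36, 0.28, 0.21
R0 = Σ lx·mx = 0 + 2.31 + 1.1 + 0.47 + 0.36 + 0 + 0 = 4.24
R0 > 1, so the population is growing.

growing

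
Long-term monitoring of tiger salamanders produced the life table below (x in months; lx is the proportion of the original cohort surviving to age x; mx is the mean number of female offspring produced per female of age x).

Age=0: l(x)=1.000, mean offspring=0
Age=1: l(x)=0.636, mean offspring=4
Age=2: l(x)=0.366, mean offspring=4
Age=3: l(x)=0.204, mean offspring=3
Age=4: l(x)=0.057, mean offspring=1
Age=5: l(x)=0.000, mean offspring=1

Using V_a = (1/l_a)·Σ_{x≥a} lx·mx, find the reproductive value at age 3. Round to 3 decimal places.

lx·mx for x ≥ 3: 0.612, 0.057, 0 → sum = 0.669
V_3 = 0.669 / l_3 = 0.669 / 0.204 = 3.279412… → 3.279

3.279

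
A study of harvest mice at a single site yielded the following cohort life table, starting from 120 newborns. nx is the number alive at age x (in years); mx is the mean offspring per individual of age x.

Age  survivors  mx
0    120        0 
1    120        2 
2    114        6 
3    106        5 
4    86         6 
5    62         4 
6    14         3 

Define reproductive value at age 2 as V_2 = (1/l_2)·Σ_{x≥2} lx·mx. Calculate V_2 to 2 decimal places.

17.72

lx = nx/n0 = nx/120: 1, 1, 0.95, 0.88333…, 0.71667…, 0.51667…, 0.11667…
lx·mx for x ≥ 2: 5.7, 4.416667…, 4.3…, 2.066667…, 0.35… → sum = 16.833333…
V_2 = 16.833333… / l_2 = 16.833333… / 0.95 = 17.719298… → 17.72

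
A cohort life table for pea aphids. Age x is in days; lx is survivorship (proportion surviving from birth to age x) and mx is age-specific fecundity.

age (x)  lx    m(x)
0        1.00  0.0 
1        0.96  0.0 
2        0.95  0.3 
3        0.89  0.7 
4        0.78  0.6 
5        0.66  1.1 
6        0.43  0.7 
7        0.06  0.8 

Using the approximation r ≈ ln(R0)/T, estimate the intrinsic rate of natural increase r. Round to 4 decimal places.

R0 = Σ lx·mx = 0 + 0 + 0.285 + 0.623 + 0.468 + 0.726 + 0.301 + 0.048 = 2.451
Σ x·lx·mx = 10.083; T = 10.083/2.451 = 4.11383…
r ≈ ln(R0)/T = ln(2.451)/4.11383… = 0.217922… → 0.2179

0.2179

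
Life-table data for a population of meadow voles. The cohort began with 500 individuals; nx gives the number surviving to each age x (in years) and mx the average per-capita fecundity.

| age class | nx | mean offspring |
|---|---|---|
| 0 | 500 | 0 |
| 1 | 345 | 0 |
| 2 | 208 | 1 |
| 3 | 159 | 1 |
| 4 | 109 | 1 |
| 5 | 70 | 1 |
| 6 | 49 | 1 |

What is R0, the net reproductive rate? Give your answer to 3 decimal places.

1.190

lx = nx/n0 = nx/500: 1, 0.69, 0.416, 0.318, 0.218, 0.14, 0.098
lx·mx by age: 0, 0, 0.416, 0.318, 0.218, 0.14, 0.098
R0 = Σ lx·mx = 1.19 → 1.190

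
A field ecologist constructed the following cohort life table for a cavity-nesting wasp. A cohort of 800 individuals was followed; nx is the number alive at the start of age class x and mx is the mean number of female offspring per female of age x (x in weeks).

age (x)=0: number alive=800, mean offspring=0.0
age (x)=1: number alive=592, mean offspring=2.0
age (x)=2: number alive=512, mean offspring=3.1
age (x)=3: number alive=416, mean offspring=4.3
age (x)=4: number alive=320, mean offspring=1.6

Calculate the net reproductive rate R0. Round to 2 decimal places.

lx = nx/n0 = nx/800: 1, 0.74, 0.64, 0.52, 0.4
lx·mx by age: 0, 1.48, 1.984, 2.236, 0.64
R0 = Σ lx·mx = 6.34 → 6.34

6.34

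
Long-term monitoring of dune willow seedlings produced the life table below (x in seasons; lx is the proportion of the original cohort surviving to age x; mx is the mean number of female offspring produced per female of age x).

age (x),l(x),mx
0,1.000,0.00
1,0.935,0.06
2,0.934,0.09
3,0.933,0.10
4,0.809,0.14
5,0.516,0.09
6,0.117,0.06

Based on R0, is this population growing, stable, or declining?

R0 = Σ lx·mx = 0 + 0.0561 + 0.08406 + 0.0933 + 0.11326 + 0.04644 + 0.00702 = 0.40018
R0 < 1, so the population is declining.

declining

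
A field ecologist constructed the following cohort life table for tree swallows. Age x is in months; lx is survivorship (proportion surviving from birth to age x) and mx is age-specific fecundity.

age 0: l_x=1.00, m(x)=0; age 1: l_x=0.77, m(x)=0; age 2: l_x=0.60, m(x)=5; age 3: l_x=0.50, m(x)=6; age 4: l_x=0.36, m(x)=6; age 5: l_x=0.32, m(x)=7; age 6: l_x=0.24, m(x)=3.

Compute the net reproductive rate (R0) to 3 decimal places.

lx·mx by age: 0, 0, 3, 3, 2.16, 2.24, 0.72
R0 = Σ lx·mx = 11.12 → 11.120

11.120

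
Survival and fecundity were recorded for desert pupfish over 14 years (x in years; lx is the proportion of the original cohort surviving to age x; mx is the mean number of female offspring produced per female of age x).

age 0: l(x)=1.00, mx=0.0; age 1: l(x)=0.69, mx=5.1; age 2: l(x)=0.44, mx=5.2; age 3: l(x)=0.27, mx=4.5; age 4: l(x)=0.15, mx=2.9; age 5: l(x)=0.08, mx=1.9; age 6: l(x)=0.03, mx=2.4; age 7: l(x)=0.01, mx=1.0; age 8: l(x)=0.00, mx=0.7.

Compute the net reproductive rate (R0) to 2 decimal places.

7.69

lx·mx by age: 0, 3.519, 2.288, 1.215, 0.435, 0.152, 0.072, 0.01, 0
R0 = Σ lx·mx = 7.691 → 7.69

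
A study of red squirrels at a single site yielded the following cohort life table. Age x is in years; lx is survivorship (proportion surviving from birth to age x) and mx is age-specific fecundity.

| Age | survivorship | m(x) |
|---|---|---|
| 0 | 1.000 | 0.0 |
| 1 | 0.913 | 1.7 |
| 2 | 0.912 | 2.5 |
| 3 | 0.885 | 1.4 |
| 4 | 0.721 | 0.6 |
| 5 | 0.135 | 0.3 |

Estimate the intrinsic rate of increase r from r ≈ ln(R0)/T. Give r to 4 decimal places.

0.8073

R0 = Σ lx·mx = 0 + 1.5521 + 2.28 + 1.239 + 0.4326 + 0.0405 = 5.5442
Σ x·lx·mx = 11.762; T = 11.762/5.5442 = 2.1215…
r ≈ ln(R0)/T = ln(5.5442)/2.1215… = 0.807332… → 0.8073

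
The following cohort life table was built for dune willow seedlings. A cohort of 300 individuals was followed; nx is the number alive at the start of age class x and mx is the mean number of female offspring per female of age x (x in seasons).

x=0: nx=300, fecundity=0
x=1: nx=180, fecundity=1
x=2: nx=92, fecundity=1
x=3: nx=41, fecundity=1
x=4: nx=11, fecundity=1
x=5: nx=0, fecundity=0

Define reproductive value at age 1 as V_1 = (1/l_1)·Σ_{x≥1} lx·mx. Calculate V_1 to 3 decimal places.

lx = nx/n0 = nx/300: 1, 0.6, 0.30667…, 0.13667…, 0.03667…, 0
lx·mx for x ≥ 1: 0.6, 0.306667…, 0.136667…, 0.036667…, 0 → sum = 1.08…
V_1 = 1.08… / l_1 = 1.08… / 0.6 = 1.8… → 1.800

1.800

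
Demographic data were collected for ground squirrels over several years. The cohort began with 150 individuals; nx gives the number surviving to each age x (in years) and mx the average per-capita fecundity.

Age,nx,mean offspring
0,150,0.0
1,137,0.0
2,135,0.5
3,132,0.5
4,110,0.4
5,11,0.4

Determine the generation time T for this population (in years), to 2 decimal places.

2.92

lx = nx/n0 = nx/150: 1, 0.91333…, 0.9, 0.88, 0.73333…, 0.07333…
lx·mx: 0, 0, 0.45, 0.44, 0.293333…, 0.029333… → R0 = 1.212667…
x·lx·mx: 0, 0, 0.9, 1.32, 1.173333…, 0.146667… → Σ = 3.54…
T = 3.54… / 1.212667… = 2.919186… → 2.92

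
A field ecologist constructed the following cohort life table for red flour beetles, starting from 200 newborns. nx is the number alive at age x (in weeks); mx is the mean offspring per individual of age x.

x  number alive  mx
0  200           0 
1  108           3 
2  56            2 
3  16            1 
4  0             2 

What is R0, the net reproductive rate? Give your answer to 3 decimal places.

2.260

lx = nx/n0 = nx/200: 1, 0.54, 0.28, 0.08, 0
lx·mx by age: 0, 1.62, 0.56, 0.08, 0
R0 = Σ lx·mx = 2.26 → 2.260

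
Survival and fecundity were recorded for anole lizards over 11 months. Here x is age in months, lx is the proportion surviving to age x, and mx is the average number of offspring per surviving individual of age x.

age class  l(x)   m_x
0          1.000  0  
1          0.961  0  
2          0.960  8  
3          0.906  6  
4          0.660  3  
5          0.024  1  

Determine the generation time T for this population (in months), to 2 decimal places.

lx·mx: 0, 0, 7.68, 5.436, 1.98, 0.024 → R0 = 15.12
x·lx·mx: 0, 0, 15.36, 16.308, 7.92, 0.12 → Σ = 39.708
T = 39.708 / 15.12 = 2.62619… → 2.63

2.63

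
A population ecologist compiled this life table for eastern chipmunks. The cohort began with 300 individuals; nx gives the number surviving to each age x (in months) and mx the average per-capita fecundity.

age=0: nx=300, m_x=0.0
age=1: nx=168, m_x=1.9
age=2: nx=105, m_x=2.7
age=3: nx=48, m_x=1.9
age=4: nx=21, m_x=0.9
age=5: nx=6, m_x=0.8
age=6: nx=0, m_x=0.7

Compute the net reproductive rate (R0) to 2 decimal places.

lx = nx/n0 = nx/300: 1, 0.56, 0.35, 0.16, 0.07, 0.02, 0
lx·mx by age: 0, 1.064, 0.945, 0.304, 0.063, 0.016, 0
R0 = Σ lx·mx = 2.392 → 2.39

2.39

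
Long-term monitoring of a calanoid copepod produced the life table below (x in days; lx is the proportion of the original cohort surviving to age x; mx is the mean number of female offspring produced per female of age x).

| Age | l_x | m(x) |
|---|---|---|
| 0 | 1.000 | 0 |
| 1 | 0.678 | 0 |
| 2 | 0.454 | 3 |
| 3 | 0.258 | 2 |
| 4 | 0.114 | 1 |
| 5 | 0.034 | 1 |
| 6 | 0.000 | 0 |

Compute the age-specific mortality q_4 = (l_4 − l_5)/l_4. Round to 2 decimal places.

q_4 = (l_4 − l_5) / l_4 = (0.114 − 0.034) / 0.114
     = 0.08 / 0.114 = 0.701754… → 0.70

0.70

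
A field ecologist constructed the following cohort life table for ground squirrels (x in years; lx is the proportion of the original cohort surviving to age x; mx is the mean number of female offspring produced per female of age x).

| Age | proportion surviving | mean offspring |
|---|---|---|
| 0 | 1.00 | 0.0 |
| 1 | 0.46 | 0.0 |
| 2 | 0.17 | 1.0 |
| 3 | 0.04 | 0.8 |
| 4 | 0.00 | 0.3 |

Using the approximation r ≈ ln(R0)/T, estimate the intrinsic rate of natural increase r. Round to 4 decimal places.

-0.7410

R0 = Σ lx·mx = 0 + 0 + 0.17 + 0.032 + 0 = 0.202
Σ x·lx·mx = 0.436; T = 0.436/0.202 = 2.15842…
r ≈ ln(R0)/T = ln(0.202)/2.15842… = -0.741047… → -0.7410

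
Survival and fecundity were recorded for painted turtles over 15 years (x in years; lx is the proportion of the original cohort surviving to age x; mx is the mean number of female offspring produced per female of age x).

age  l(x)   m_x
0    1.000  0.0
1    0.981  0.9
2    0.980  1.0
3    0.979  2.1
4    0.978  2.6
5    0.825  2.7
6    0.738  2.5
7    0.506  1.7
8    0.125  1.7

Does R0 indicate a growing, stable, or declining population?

growing

R0 = Σ lx·mx = 0 + 0.8829 + 0.98 + 2.0559 + 2.5428 + 2.2275 + 1.845 + 0.8602 + 0.2125 = 11.6068
R0 > 1, so the population is growing.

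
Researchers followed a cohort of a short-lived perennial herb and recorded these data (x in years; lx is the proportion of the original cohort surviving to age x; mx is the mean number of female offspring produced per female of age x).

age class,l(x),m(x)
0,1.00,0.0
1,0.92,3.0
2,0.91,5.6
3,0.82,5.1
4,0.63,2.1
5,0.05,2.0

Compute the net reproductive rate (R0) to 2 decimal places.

lx·mx by age: 0, 2.76, 5.096, 4.182, 1.323, 0.1
R0 = Σ lx·mx = 13.461 → 13.46

13.46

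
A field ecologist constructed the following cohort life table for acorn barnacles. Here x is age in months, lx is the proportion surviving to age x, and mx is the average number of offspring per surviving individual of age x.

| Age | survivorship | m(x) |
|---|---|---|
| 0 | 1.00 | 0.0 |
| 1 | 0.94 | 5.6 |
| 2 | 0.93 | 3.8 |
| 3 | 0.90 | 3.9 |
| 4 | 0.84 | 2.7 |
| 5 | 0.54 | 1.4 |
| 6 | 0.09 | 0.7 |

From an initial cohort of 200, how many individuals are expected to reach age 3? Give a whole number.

180

Expected survivors = N0 · l_3 = 200 × 0.90 = 180 → 180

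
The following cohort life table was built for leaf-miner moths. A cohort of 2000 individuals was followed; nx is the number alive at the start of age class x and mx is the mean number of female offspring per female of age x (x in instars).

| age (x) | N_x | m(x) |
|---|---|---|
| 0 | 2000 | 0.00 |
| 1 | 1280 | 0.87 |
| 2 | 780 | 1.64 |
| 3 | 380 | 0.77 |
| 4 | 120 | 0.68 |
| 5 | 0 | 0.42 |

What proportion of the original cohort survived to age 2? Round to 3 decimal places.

l_2 = n_2/n_0 = 780/2000 = 0.39 → 0.390

0.390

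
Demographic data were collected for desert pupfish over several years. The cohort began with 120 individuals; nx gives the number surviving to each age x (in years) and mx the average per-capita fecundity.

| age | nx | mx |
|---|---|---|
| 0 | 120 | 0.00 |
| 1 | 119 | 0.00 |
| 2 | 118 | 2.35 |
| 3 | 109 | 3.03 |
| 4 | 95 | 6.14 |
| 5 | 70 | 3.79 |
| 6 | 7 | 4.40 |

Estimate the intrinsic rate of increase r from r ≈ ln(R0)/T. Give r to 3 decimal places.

0.694

lx = nx/n0 = nx/120: 1, 0.99167…, 0.98333…, 0.90833…, 0.79167…, 0.58333…, 0.05833…
R0 = Σ lx·mx = 0 + 0 + 2.31083… + 2.75225… + 4.86083… + 2.21083… + 0.25667… = 12.391417…
Σ x·lx·mx = 44.915917…; T = 44.915917…/12.391417… = 3.62476…
r ≈ ln(R0)/T = ln(12.391417…)/3.62476… = 0.69439… → 0.694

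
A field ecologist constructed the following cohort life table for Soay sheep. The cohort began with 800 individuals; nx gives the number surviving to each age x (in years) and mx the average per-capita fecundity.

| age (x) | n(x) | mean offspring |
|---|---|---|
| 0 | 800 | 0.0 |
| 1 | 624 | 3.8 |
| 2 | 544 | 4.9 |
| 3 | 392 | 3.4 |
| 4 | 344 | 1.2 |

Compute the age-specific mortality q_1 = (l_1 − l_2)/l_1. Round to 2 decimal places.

lx = nx/n0 = nx/800: 1, 0.78, 0.68, 0.49, 0.43
q_1 = (l_1 − l_2) / l_1 = (0.78 − 0.68) / 0.78
     = 0.1 / 0.78 = 0.128205… → 0.13

0.13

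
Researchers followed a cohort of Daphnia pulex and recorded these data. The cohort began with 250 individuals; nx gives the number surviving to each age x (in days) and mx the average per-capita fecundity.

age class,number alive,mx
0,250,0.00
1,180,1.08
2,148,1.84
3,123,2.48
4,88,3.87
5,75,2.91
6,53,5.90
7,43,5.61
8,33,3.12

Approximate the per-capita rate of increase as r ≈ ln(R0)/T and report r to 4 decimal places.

0.4850

lx = nx/n0 = nx/250: 1, 0.72, 0.592, 0.492, 0.352, 0.3, 0.212, 0.172, 0.132
R0 = Σ lx·mx = 0 + 0.7776 + 1.08928 + 1.22016 + 1.36224 + 0.873 + 1.2508 + 0.96492 + 0.41184 = 7.94984
Σ x·lx·mx = 33.98456; T = 33.98456/7.94984 = 4.27487…
r ≈ ln(R0)/T = ln(7.94984)/4.27487… = 0.484962… → 0.4850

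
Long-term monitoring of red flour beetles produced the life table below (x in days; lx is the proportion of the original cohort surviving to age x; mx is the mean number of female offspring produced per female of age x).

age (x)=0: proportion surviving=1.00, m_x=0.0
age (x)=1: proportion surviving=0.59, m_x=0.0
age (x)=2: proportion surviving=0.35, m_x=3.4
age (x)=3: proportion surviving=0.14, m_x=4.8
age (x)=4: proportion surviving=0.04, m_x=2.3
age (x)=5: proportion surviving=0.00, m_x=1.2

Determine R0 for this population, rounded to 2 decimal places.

1.95

lx·mx by age: 0, 0, 1.19, 0.672, 0.092, 0
R0 = Σ lx·mx = 1.954 → 1.95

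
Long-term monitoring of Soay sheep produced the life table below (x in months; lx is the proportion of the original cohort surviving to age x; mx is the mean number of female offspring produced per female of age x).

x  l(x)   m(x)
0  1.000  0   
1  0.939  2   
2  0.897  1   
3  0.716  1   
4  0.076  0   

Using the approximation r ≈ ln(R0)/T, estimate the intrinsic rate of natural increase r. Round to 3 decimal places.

0.750

R0 = Σ lx·mx = 0 + 1.878 + 0.897 + 0.716 + 0 = 3.491
Σ x·lx·mx = 5.82; T = 5.82/3.491 = 1.66714…
r ≈ ln(R0)/T = ln(3.491)/1.66714… = 0.7499… → 0.750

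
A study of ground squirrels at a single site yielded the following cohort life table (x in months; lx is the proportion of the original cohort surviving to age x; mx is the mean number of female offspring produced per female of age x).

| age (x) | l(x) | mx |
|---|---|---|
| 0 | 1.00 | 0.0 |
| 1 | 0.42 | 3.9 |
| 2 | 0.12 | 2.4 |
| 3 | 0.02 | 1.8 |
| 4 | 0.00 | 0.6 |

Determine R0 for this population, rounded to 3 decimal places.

lx·mx by age: 0, 1.638, 0.288, 0.036, 0
R0 = Σ lx·mx = 1.962 → 1.962

1.962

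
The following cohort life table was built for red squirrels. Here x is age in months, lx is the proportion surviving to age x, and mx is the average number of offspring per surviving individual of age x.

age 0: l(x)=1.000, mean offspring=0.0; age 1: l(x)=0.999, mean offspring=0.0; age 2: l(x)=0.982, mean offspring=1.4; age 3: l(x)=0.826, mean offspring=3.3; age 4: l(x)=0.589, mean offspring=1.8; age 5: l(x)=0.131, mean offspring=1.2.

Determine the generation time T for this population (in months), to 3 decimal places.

3.000

lx·mx: 0, 0, 1.3748, 2.7258, 1.0602, 0.1572 → R0 = 5.318
x·lx·mx: 0, 0, 2.7496, 8.1774, 4.2408, 0.786 → Σ = 15.9538
T = 15.9538 / 5.318 = 2.999962… → 3.000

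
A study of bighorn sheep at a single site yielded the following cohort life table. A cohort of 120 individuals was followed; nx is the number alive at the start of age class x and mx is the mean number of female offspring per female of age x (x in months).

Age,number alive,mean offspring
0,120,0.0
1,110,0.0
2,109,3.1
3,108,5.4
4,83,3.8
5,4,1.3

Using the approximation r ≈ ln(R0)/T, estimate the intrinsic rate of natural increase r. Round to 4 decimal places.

lx = nx/n0 = nx/120: 1, 0.91667…, 0.90833…, 0.9, 0.69167…, 0.03333…
R0 = Σ lx·mx = 0 + 0 + 2.81583… + 4.86 + 2.62833… + 0.04333… = 10.3475…
Σ x·lx·mx = 30.941667…; T = 30.941667…/10.3475… = 2.99026…
r ≈ ln(R0)/T = ln(10.3475…)/2.99026… = 0.781453… → 0.7815

0.7815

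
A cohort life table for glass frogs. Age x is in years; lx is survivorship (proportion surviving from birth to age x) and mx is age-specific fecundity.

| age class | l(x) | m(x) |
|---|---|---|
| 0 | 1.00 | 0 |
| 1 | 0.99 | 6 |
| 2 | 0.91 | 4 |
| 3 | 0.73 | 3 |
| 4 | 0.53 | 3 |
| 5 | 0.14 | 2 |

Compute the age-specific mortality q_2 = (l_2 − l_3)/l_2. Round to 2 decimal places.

q_2 = (l_2 − l_3) / l_2 = (0.91 − 0.73) / 0.91
     = 0.18 / 0.91 = 0.197802… → 0.20

0.20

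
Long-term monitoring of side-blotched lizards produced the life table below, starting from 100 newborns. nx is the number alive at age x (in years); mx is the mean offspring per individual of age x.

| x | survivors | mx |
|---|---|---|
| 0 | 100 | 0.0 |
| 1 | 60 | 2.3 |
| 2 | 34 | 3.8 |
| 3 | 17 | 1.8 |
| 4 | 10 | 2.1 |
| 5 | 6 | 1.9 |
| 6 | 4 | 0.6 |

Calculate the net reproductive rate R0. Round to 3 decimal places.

lx = nx/n0 = nx/100: 1, 0.6, 0.34, 0.17, 0.1, 0.06, 0.04
lx·mx by age: 0, 1.38, 1.292, 0.306, 0.21, 0.114, 0.024
R0 = Σ lx·mx = 3.326 → 3.326

3.326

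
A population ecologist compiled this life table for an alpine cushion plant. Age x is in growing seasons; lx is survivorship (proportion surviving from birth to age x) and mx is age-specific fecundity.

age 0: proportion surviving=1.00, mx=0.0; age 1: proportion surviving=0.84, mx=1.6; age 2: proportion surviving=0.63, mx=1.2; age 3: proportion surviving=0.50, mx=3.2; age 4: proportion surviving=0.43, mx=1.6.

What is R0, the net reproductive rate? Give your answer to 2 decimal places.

lx·mx by age: 0, 1.344, 0.756, 1.6, 0.688
R0 = Σ lx·mx = 4.388 → 4.39

4.39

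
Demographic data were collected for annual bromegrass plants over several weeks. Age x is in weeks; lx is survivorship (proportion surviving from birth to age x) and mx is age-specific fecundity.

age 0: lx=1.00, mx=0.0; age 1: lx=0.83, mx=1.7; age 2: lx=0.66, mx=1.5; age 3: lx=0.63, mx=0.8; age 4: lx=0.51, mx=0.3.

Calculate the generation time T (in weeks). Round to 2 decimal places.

1.80

lx·mx: 0, 1.411, 0.99, 0.504, 0.153 → R0 = 3.058
x·lx·mx: 0, 1.411, 1.98, 1.512, 0.612 → Σ = 5.515
T = 5.515 / 3.058 = 1.803466… → 1.80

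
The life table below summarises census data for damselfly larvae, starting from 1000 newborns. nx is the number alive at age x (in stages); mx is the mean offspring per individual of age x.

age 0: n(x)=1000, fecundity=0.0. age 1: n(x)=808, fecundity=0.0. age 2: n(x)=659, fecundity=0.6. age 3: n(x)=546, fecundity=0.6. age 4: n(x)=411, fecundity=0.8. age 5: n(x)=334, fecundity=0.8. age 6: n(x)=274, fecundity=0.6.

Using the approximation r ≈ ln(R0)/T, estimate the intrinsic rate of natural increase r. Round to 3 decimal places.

0.108

lx = nx/n0 = nx/1000: 1, 0.808, 0.659, 0.546, 0.411, 0.334, 0.274
R0 = Σ lx·mx = 0 + 0 + 0.3954 + 0.3276 + 0.3288 + 0.2672 + 0.1644 = 1.4834
Σ x·lx·mx = 5.4112; T = 5.4112/1.4834 = 3.64784…
r ≈ ln(R0)/T = ln(1.4834)/3.64784… = 0.1081… → 0.108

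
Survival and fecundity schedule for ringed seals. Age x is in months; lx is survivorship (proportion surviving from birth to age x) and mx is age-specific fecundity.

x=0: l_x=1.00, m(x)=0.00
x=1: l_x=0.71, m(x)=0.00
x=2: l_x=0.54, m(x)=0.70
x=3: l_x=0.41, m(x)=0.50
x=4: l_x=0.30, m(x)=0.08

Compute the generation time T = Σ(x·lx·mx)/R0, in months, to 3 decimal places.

2.417

lx·mx: 0, 0, 0.378, 0.205, 0.024 → R0 = 0.607
x·lx·mx: 0, 0, 0.756, 0.615, 0.096 → Σ = 1.467
T = 1.467 / 0.607 = 2.416804… → 2.417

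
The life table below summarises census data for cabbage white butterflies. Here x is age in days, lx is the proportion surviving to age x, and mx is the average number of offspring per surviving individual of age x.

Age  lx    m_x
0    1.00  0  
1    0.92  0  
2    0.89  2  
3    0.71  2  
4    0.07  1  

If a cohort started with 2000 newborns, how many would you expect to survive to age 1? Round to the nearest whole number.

1840

Expected survivors = N0 · l_1 = 2000 × 0.92 = 1840 → 1840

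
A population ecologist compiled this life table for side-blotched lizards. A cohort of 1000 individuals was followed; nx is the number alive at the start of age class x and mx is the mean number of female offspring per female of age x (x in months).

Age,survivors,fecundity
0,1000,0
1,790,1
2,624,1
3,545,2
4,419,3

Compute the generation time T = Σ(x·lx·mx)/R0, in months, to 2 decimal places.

lx = nx/n0 = nx/1000: 1, 0.79, 0.624, 0.545, 0.419
lx·mx: 0, 0.79, 0.624, 1.09, 1.257 → R0 = 3.761
x·lx·mx: 0, 0.79, 1.248, 3.27, 5.028 → Σ = 10.336
T = 10.336 / 3.761 = 2.748205… → 2.75

2.75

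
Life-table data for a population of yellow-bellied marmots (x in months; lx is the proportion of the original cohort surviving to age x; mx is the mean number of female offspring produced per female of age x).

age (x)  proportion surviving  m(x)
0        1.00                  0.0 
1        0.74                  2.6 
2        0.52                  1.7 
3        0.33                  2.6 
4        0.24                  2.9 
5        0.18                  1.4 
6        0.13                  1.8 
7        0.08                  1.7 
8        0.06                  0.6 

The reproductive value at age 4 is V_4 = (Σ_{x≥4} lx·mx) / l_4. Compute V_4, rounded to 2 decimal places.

5.64

lx·mx for x ≥ 4: 0.696, 0.252, 0.234, 0.136, 0.036 → sum = 1.354
V_4 = 1.354 / l_4 = 1.354 / 0.24 = 5.641667… → 5.64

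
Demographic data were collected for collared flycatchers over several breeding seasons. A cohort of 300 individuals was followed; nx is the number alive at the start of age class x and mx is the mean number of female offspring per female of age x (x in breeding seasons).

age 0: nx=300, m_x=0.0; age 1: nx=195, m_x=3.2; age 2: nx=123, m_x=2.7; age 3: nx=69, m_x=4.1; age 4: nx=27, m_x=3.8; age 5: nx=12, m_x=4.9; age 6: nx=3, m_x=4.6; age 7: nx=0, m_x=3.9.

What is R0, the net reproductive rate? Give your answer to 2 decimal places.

lx = nx/n0 = nx/300: 1, 0.65, 0.41, 0.23, 0.09, 0.04, 0.01, 0
lx·mx by age: 0, 2.08, 1.107, 0.943, 0.342, 0.196, 0.046, 0
R0 = Σ lx·mx = 4.714 → 4.71

4.71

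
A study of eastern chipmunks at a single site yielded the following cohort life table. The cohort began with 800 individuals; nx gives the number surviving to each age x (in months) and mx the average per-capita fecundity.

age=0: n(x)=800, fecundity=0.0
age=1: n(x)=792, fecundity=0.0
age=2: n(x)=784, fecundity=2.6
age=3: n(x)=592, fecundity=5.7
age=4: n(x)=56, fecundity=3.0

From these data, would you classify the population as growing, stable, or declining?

lx = nx/n0 = nx/800: 1, 0.99, 0.98, 0.74, 0.07
R0 = Σ lx·mx = 0 + 0 + 2.548 + 4.218 + 0.21 = 6.976
R0 > 1, so the population is growing.

growing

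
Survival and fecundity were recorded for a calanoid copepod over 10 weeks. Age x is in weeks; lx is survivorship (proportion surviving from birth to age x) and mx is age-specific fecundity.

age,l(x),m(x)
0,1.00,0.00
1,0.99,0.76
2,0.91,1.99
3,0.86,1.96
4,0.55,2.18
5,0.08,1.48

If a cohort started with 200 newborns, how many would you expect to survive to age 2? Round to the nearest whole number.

Expected survivors = N0 · l_2 = 200 × 0.91 = 182 → 182

182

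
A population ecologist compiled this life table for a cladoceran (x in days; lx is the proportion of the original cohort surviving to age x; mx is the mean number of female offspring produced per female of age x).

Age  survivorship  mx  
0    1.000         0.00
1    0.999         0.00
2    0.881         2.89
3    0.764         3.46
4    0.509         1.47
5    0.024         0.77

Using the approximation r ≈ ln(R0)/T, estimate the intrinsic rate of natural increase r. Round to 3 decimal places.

0.660

R0 = Σ lx·mx = 0 + 0 + 2.54609 + 2.64344 + 0.74823 + 0.01848 = 5.95624
Σ x·lx·mx = 16.10782; T = 16.10782/5.95624 = 2.70436…
r ≈ ln(R0)/T = ln(5.95624)/2.70436… = 0.65984… → 0.660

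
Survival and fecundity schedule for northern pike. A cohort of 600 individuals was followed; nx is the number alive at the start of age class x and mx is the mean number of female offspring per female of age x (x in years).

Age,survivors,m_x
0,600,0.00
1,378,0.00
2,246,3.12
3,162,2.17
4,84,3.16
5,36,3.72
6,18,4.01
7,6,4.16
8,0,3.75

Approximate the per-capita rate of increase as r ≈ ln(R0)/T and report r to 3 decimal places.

lx = nx/n0 = nx/600: 1, 0.63, 0.41, 0.27, 0.14, 0.06, 0.03, 0.01, 0
R0 = Σ lx·mx = 0 + 0 + 1.2792 + 0.5859 + 0.4424 + 0.2232 + 0.1203 + 0.0416 + 0 = 2.6926
Σ x·lx·mx = 8.2147; T = 8.2147/2.6926 = 3.05084…
r ≈ ln(R0)/T = ln(2.6926)/3.05084… = 0.32467… → 0.325

0.325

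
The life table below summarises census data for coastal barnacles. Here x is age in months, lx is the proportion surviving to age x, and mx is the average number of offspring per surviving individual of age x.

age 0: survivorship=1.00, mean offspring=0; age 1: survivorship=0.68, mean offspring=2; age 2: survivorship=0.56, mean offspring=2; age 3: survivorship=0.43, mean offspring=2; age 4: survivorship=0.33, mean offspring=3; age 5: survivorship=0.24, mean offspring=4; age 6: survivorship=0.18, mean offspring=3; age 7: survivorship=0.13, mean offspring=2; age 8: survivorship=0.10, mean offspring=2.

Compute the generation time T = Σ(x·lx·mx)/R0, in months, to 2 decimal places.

lx·mx: 0, 1.36, 1.12, 0.86, 0.99, 0.96, 0.54, 0.26, 0.2 → R0 = 6.29
x·lx·mx: 0, 1.36, 2.24, 2.58, 3.96, 4.8, 3.24, 1.82, 1.6 → Σ = 21.6
T = 21.6 / 6.29 = 3.434022… → 3.43

3.43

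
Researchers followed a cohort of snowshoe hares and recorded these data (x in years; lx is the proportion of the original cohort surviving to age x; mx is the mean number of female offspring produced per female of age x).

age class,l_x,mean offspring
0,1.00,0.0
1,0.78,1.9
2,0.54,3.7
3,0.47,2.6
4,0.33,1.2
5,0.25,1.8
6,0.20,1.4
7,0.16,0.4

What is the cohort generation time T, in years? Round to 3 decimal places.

lx·mx: 0, 1.482, 1.998, 1.222, 0.396, 0.45, 0.28, 0.064 → R0 = 5.892
x·lx·mx: 0, 1.482, 3.996, 3.666, 1.584, 2.25, 1.68, 0.448 → Σ = 15.106
T = 15.106 / 5.892 = 2.563815… → 2.564

2.564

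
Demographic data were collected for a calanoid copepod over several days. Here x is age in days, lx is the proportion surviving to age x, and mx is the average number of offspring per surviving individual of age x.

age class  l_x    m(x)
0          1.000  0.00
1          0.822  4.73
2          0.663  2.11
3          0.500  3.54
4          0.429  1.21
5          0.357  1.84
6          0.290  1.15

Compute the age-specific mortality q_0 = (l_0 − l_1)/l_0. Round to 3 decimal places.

0.178

q_0 = (l_0 − l_1) / l_0 = (1 − 0.822) / 1
     = 0.178 / 1 = 0.178 → 0.178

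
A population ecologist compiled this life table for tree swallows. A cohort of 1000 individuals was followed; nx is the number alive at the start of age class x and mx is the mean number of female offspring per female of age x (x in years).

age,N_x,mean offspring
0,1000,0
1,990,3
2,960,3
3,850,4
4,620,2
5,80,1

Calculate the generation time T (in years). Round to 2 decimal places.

lx = nx/n0 = nx/1000: 1, 0.99, 0.96, 0.85, 0.62, 0.08
lx·mx: 0, 2.97, 2.88, 3.4, 1.24, 0.08 → R0 = 10.57
x·lx·mx: 0, 2.97, 5.76, 10.2, 4.96, 0.4 → Σ = 24.29
T = 24.29 / 10.57 = 2.298013… → 2.30

2.30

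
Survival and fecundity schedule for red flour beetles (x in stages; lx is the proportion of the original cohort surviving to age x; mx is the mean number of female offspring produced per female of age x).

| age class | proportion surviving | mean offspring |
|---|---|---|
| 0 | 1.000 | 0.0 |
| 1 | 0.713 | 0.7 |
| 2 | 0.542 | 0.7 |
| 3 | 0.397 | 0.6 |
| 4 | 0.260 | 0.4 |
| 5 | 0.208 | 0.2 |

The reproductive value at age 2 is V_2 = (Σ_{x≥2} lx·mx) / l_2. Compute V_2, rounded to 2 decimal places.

1.41

lx·mx for x ≥ 2: 0.3794, 0.2382, 0.104, 0.0416 → sum = 0.7632
V_2 = 0.7632 / l_2 = 0.7632 / 0.542 = 1.408118… → 1.41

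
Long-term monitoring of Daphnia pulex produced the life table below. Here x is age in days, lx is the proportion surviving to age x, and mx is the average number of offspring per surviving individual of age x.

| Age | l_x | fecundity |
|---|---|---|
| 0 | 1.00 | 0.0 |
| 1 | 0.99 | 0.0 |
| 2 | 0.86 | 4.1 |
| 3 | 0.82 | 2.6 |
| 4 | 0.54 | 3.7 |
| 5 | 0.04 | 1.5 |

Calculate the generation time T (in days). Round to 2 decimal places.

lx·mx: 0, 0, 3.526, 2.132, 1.998, 0.06 → R0 = 7.716
x·lx·mx: 0, 0, 7.052, 6.396, 7.992, 0.3 → Σ = 21.74
T = 21.74 / 7.716 = 2.817522… → 2.82

2.82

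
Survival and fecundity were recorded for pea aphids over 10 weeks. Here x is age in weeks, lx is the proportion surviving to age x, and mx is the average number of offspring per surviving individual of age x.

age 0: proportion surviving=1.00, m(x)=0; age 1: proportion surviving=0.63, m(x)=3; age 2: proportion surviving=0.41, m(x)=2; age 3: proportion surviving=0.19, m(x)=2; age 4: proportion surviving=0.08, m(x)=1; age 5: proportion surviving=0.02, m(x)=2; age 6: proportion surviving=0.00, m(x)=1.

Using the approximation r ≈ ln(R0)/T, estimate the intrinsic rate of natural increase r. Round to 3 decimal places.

0.721

R0 = Σ lx·mx = 0 + 1.89 + 0.82 + 0.38 + 0.08 + 0.04 + 0 = 3.21
Σ x·lx·mx = 5.19; T = 5.19/3.21 = 1.61682…
r ≈ ln(R0)/T = ln(3.21)/1.61682… = 0.72134… → 0.721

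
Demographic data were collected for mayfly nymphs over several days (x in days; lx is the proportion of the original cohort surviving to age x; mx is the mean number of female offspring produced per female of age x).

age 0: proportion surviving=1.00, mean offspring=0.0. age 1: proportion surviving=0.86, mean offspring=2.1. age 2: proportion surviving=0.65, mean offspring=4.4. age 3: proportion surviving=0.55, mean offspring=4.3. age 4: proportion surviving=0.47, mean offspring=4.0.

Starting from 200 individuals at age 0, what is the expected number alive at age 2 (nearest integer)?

130

Expected survivors = N0 · l_2 = 200 × 0.65 = 130 → 130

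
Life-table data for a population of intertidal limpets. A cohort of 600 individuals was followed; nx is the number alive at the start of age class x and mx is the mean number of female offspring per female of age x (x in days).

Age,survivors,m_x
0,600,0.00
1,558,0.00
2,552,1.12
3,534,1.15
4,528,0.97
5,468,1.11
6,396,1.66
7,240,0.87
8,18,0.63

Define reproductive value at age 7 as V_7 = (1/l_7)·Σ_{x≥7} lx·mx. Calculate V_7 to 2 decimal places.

lx = nx/n0 = nx/600: 1, 0.93, 0.92, 0.89, 0.88, 0.78, 0.66, 0.4, 0.03
lx·mx for x ≥ 7: 0.348, 0.0189 → sum = 0.3669
V_7 = 0.3669 / l_7 = 0.3669 / 0.4 = 0.91725 → 0.92

0.92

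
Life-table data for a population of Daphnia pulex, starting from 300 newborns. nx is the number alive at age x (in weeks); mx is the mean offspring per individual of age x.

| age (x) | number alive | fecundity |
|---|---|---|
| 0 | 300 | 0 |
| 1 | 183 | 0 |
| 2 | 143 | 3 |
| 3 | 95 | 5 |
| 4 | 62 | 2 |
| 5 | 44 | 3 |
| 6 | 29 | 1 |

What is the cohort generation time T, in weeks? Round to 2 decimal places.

lx = nx/n0 = nx/300: 1, 0.61, 0.47667…, 0.31667…, 0.20667…, 0.14667…, 0.09667…
lx·mx: 0, 0, 1.43…, 1.583333…, 0.413333…, 0.44…, 0.096667… → R0 = 3.963333…
x·lx·mx: 0, 0, 2.86…, 4.75…, 1.653333…, 2.2…, 0.58… → Σ = 12.043333…
T = 12.043333… / 3.963333… = 3.038688… → 3.04

3.04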